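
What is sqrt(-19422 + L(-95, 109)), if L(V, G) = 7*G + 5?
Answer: I*sqrt(18654) ≈ 136.58*I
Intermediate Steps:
L(V, G) = 5 + 7*G
sqrt(-19422 + L(-95, 109)) = sqrt(-19422 + (5 + 7*109)) = sqrt(-19422 + (5 + 763)) = sqrt(-19422 + 768) = sqrt(-18654) = I*sqrt(18654)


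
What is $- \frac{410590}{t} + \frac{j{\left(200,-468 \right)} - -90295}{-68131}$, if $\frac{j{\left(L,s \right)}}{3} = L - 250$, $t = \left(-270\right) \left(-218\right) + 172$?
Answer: $- \frac{16647673465}{2010954596} \approx -8.2785$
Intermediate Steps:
$t = 59032$ ($t = 58860 + 172 = 59032$)
$j{\left(L,s \right)} = -750 + 3 L$ ($j{\left(L,s \right)} = 3 \left(L - 250\right) = 3 \left(-250 + L\right) = -750 + 3 L$)
$- \frac{410590}{t} + \frac{j{\left(200,-468 \right)} - -90295}{-68131} = - \frac{410590}{59032} + \frac{\left(-750 + 3 \cdot 200\right) - -90295}{-68131} = \left(-410590\right) \frac{1}{59032} + \left(\left(-750 + 600\right) + 90295\right) \left(- \frac{1}{68131}\right) = - \frac{205295}{29516} + \left(-150 + 90295\right) \left(- \frac{1}{68131}\right) = - \frac{205295}{29516} + 90145 \left(- \frac{1}{68131}\right) = - \frac{205295}{29516} - \frac{90145}{68131} = - \frac{16647673465}{2010954596}$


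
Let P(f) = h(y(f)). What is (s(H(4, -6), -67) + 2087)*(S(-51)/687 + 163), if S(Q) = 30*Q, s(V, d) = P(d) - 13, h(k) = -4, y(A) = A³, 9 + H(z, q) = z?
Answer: 76211190/229 ≈ 3.3280e+5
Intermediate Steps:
H(z, q) = -9 + z
P(f) = -4
s(V, d) = -17 (s(V, d) = -4 - 13 = -17)
(s(H(4, -6), -67) + 2087)*(S(-51)/687 + 163) = (-17 + 2087)*((30*(-51))/687 + 163) = 2070*(-1530*1/687 + 163) = 2070*(-510/229 + 163) = 2070*(36817/229) = 76211190/229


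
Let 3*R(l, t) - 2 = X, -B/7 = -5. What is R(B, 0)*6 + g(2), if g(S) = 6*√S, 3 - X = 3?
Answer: 4 + 6*√2 ≈ 12.485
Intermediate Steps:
X = 0 (X = 3 - 1*3 = 3 - 3 = 0)
B = 35 (B = -7*(-5) = 35)
R(l, t) = ⅔ (R(l, t) = ⅔ + (⅓)*0 = ⅔ + 0 = ⅔)
R(B, 0)*6 + g(2) = (⅔)*6 + 6*√2 = 4 + 6*√2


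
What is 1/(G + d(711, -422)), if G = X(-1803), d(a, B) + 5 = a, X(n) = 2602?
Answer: 1/3308 ≈ 0.00030230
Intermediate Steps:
d(a, B) = -5 + a
G = 2602
1/(G + d(711, -422)) = 1/(2602 + (-5 + 711)) = 1/(2602 + 706) = 1/3308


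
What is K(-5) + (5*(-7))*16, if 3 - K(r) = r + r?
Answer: -547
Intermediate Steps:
K(r) = 3 - 2*r (K(r) = 3 - (r + r) = 3 - 2*r)
K(-5) + (5*(-7))*16 = (3 - 2*(-5)) + (5*(-7))*16 = (3 + 10) - 35*16 = 13 - 560 = -547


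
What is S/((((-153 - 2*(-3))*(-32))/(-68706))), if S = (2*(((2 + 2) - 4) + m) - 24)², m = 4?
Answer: -183216/49 ≈ -3739.1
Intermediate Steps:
S = 256 (S = (2*(((2 + 2) - 4) + 4) - 24)² = (2*((4 - 4) + 4) - 24)² = (2*(0 + 4) - 24)² = (2*4 - 24)² = (8 - 24)² = (-16)² = 256)
S/((((-153 - 2*(-3))*(-32))/(-68706))) = 256/((((-153 - 2*(-3))*(-32))/(-68706))) = 256/((((-153 + 6)*(-32))*(-1/68706))) = 256/((-147*(-32)*(-1/68706))) = 256/((4704*(-1/68706))) = 256/(-784/11451) = 256*(-11451/784) = -183216/49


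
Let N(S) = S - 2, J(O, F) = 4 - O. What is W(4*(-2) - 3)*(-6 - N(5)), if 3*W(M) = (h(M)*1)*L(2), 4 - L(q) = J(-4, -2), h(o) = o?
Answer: -132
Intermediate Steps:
N(S) = -2 + S
L(q) = -4 (L(q) = 4 - (4 - 1*(-4)) = 4 - (4 + 4) = 4 - 1*8 = 4 - 8 = -4)
W(M) = -4*M/3 (W(M) = ((M*1)*(-4))/3 = (M*(-4))/3 = (-4*M)/3 = -4*M/3)
W(4*(-2) - 3)*(-6 - N(5)) = (-4*(4*(-2) - 3)/3)*(-6 - (-2 + 5)) = (-4*(-8 - 3)/3)*(-6 - 1*3) = (-4/3*(-11))*(-6 - 3) = (44/3)*(-9) = -132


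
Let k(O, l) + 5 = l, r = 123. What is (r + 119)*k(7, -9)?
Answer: -3388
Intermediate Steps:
k(O, l) = -5 + l
(r + 119)*k(7, -9) = (123 + 119)*(-5 - 9) = 242*(-14) = -3388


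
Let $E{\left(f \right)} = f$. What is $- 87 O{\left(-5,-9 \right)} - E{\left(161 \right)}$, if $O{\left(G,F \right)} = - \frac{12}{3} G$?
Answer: $-1901$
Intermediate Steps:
$O{\left(G,F \right)} = - 4 G$ ($O{\left(G,F \right)} = \left(-12\right) \frac{1}{3} G = - 4 G$)
$- 87 O{\left(-5,-9 \right)} - E{\left(161 \right)} = - 87 \left(\left(-4\right) \left(-5\right)\right) - 161 = \left(-87\right) 20 - 161 = -1740 - 161 = -1901$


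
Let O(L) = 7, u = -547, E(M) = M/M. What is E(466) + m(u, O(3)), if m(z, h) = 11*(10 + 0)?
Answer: 111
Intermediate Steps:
E(M) = 1
m(z, h) = 110 (m(z, h) = 11*10 = 110)
E(466) + m(u, O(3)) = 1 + 110 = 111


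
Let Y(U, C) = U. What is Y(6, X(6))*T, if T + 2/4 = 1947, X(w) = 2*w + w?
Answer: 11679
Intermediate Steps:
X(w) = 3*w
T = 3893/2 (T = -½ + 1947 = 3893/2 ≈ 1946.5)
Y(6, X(6))*T = 6*(3893/2) = 11679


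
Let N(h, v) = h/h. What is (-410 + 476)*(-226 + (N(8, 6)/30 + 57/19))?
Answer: -73579/5 ≈ -14716.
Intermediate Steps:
N(h, v) = 1
(-410 + 476)*(-226 + (N(8, 6)/30 + 57/19)) = (-410 + 476)*(-226 + (1/30 + 57/19)) = 66*(-226 + (1*(1/30) + 57*(1/19))) = 66*(-226 + (1/30 + 3)) = 66*(-226 + 91/30) = 66*(-6689/30) = -73579/5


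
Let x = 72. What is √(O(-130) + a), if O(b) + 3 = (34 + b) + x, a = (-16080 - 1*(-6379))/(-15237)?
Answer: 31*I*√707674/5079 ≈ 5.1345*I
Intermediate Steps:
a = 9701/15237 (a = (-16080 + 6379)*(-1/15237) = -9701*(-1/15237) = 9701/15237 ≈ 0.63667)
O(b) = 103 + b (O(b) = -3 + ((34 + b) + 72) = -3 + (106 + b) = 103 + b)
√(O(-130) + a) = √((103 - 130) + 9701/15237) = √(-27 + 9701/15237) = √(-401698/15237) = 31*I*√707674/5079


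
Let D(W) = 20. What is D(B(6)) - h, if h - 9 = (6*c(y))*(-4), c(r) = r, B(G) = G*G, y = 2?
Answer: 59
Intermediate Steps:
B(G) = G²
h = -39 (h = 9 + (6*2)*(-4) = 9 + 12*(-4) = 9 - 48 = -39)
D(B(6)) - h = 20 - 1*(-39) = 20 + 39 = 59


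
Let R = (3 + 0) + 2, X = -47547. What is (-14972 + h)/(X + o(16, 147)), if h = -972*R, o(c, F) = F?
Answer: 2479/5925 ≈ 0.41840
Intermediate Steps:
R = 5 (R = 3 + 2 = 5)
h = -4860 (h = -972*5 = -4860)
(-14972 + h)/(X + o(16, 147)) = (-14972 - 4860)/(-47547 + 147) = -19832/(-47400) = -19832*(-1/47400) = 2479/5925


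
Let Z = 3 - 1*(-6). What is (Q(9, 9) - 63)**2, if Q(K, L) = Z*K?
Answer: 324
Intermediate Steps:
Z = 9 (Z = 3 + 6 = 9)
Q(K, L) = 9*K
(Q(9, 9) - 63)**2 = (9*9 - 63)**2 = (81 - 63)**2 = 18**2 = 324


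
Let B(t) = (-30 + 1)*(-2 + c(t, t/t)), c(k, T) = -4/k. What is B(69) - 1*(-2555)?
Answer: 180413/69 ≈ 2614.7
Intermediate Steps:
B(t) = 58 + 116/t (B(t) = (-30 + 1)*(-2 - 4/t) = -29*(-2 - 4/t) = 58 + 116/t)
B(69) - 1*(-2555) = (58 + 116/69) - 1*(-2555) = (58 + 116*(1/69)) + 2555 = (58 + 116/69) + 2555 = 4118/69 + 2555 = 180413/69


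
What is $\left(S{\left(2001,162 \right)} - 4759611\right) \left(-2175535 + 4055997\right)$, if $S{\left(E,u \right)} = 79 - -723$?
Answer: $-8948759489758$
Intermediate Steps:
$S{\left(E,u \right)} = 802$ ($S{\left(E,u \right)} = 79 + 723 = 802$)
$\left(S{\left(2001,162 \right)} - 4759611\right) \left(-2175535 + 4055997\right) = \left(802 - 4759611\right) \left(-2175535 + 4055997\right) = \left(-4758809\right) 1880462 = -8948759489758$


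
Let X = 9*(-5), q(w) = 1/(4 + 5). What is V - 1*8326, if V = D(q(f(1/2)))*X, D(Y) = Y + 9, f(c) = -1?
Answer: -8736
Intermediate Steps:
q(w) = ⅑ (q(w) = 1/9 = ⅑)
X = -45
D(Y) = 9 + Y
V = -410 (V = (9 + ⅑)*(-45) = (82/9)*(-45) = -410)
V - 1*8326 = -410 - 1*8326 = -410 - 8326 = -8736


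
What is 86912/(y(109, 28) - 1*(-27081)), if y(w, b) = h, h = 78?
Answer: 86912/27159 ≈ 3.2001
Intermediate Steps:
y(w, b) = 78
86912/(y(109, 28) - 1*(-27081)) = 86912/(78 - 1*(-27081)) = 86912/(78 + 27081) = 86912/27159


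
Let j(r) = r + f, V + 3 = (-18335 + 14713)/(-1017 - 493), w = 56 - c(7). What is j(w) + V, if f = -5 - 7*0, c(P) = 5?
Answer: 34276/755 ≈ 45.399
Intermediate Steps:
w = 51 (w = 56 - 1*5 = 56 - 5 = 51)
V = -454/755 (V = -3 + (-18335 + 14713)/(-1017 - 493) = -3 - 3622/(-1510) = -3 - 3622*(-1/1510) = -3 + 1811/755 = -454/755 ≈ -0.60132)
f = -5 (f = -5 + 0 = -5)
j(r) = -5 + r (j(r) = r - 5 = -5 + r)
j(w) + V = (-5 + 51) - 454/755 = 46 - 454/755 = 34276/755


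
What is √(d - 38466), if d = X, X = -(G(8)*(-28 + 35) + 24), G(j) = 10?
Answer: 4*I*√2410 ≈ 196.37*I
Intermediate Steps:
X = -94 (X = -(10*(-28 + 35) + 24) = -(10*7 + 24) = -(70 + 24) = -1*94 = -94)
d = -94
√(d - 38466) = √(-94 - 38466) = √(-38560) = 4*I*√2410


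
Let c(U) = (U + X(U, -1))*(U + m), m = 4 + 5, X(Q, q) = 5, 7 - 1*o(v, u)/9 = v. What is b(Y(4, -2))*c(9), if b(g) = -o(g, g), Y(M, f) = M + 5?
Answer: 4536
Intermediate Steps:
o(v, u) = 63 - 9*v
m = 9
Y(M, f) = 5 + M
b(g) = -63 + 9*g (b(g) = -(63 - 9*g) = -63 + 9*g)
c(U) = (5 + U)*(9 + U) (c(U) = (U + 5)*(U + 9) = (5 + U)*(9 + U))
b(Y(4, -2))*c(9) = (-63 + 9*(5 + 4))*(45 + 9² + 14*9) = (-63 + 9*9)*(45 + 81 + 126) = (-63 + 81)*252 = 18*252 = 4536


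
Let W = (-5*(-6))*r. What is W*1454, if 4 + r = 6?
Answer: 87240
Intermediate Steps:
r = 2 (r = -4 + 6 = 2)
W = 60 (W = -5*(-6)*2 = 30*2 = 60)
W*1454 = 60*1454 = 87240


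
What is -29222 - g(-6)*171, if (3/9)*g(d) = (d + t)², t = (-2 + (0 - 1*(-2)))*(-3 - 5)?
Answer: -47690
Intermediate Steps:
t = 0 (t = (-2 + (0 + 2))*(-8) = (-2 + 2)*(-8) = 0*(-8) = 0)
g(d) = 3*d² (g(d) = 3*(d + 0)² = 3*d²)
-29222 - g(-6)*171 = -29222 - 3*(-6)²*171 = -29222 - 3*36*171 = -29222 - 108*171 = -29222 - 1*18468 = -29222 - 18468 = -47690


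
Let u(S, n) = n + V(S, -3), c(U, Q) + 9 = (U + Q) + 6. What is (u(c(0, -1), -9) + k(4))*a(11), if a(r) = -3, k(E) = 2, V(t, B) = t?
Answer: 33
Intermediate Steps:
c(U, Q) = -3 + Q + U (c(U, Q) = -9 + ((U + Q) + 6) = -9 + ((Q + U) + 6) = -9 + (6 + Q + U) = -3 + Q + U)
u(S, n) = S + n (u(S, n) = n + S = S + n)
(u(c(0, -1), -9) + k(4))*a(11) = (((-3 - 1 + 0) - 9) + 2)*(-3) = ((-4 - 9) + 2)*(-3) = (-13 + 2)*(-3) = -11*(-3) = 33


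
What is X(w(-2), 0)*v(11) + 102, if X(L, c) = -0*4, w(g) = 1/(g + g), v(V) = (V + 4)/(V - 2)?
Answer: 102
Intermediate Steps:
v(V) = (4 + V)/(-2 + V)
w(g) = 1/(2*g)
X(L, c) = 0 (X(L, c) = -6*0 = 0)
X(w(-2), 0)*v(11) + 102 = 0*((4 + 11)/(-2 + 11)) + 102 = 0*(15/9) + 102 = 0*((⅑)*15) + 102 = 0*(5/3) + 102 = 0 + 102 = 102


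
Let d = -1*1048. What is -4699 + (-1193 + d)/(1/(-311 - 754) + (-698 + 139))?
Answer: -2795097199/595336 ≈ -4695.0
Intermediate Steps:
d = -1048
-4699 + (-1193 + d)/(1/(-311 - 754) + (-698 + 139)) = -4699 + (-1193 - 1048)/(1/(-311 - 754) + (-698 + 139)) = -4699 - 2241/(1/(-1065) - 559) = -4699 - 2241/(-1/1065 - 559) = -4699 - 2241/(-595336/1065) = -4699 - 2241*(-1065/595336) = -4699 + 2386665/595336 = -2795097199/595336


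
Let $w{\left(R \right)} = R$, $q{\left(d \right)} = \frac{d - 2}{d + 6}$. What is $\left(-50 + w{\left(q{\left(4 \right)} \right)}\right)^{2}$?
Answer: $\frac{62001}{25} \approx 2480.0$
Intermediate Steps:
$q{\left(d \right)} = \frac{-2 + d}{6 + d}$
$\left(-50 + w{\left(q{\left(4 \right)} \right)}\right)^{2} = \left(-50 + \frac{-2 + 4}{6 + 4}\right)^{2} = \left(-50 + \frac{1}{10} \cdot 2\right)^{2} = \left(-50 + \frac{1}{5}\right)^{2} = \left(- \frac{249}{5}\right)^{2} = \frac{62001}{25}$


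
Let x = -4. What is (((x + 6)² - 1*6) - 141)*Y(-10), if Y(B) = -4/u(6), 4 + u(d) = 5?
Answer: 572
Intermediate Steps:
u(d) = 1 (u(d) = -4 + 5 = 1)
Y(B) = -4 (Y(B) = -4/1 = -4*1 = -4)
(((x + 6)² - 1*6) - 141)*Y(-10) = (((-4 + 6)² - 1*6) - 141)*(-4) = ((2² - 6) - 141)*(-4) = ((4 - 6) - 141)*(-4) = (-2 - 141)*(-4) = -143*(-4) = 572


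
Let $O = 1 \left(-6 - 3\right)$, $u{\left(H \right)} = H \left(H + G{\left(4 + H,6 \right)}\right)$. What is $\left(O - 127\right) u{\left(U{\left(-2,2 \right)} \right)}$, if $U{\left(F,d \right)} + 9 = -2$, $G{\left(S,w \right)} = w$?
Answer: $-7480$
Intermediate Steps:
$U{\left(F,d \right)} = -11$ ($U{\left(F,d \right)} = -9 - 2 = -11$)
$u{\left(H \right)} = H \left(6 + H\right)$ ($u{\left(H \right)} = H \left(H + 6\right) = H \left(6 + H\right)$)
$O = -9$ ($O = 1 \left(-9\right) = -9$)
$\left(O - 127\right) u{\left(U{\left(-2,2 \right)} \right)} = \left(-9 - 127\right) \left(- 11 \left(6 - 11\right)\right) = - 136 \left(\left(-11\right) \left(-5\right)\right) = \left(-136\right) 55 = -7480$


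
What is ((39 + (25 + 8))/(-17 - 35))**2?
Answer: 324/169 ≈ 1.9172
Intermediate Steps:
((39 + (25 + 8))/(-17 - 35))**2 = ((39 + 33)/(-52))**2 = (72*(-1/52))**2 = (-18/13)**2 = 324/169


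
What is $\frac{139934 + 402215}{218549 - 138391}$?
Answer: $\frac{542149}{80158} \approx 6.7635$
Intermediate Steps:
$\frac{139934 + 402215}{218549 - 138391} = \frac{542149}{218549 + \left(-202579 + 64188\right)} = \frac{542149}{218549 - 138391} = \frac{542149}{80158}$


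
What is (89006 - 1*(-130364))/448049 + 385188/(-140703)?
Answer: -47239027034/21013946149 ≈ -2.2480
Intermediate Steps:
(89006 - 1*(-130364))/448049 + 385188/(-140703) = (89006 + 130364)*(1/448049) + 385188*(-1/140703) = 219370*(1/448049) - 128396/46901 = 219370/448049 - 128396/46901 = -47239027034/21013946149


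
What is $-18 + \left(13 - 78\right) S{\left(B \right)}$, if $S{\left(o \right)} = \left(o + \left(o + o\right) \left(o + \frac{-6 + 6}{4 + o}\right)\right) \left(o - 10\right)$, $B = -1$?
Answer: $697$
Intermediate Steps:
$S{\left(o \right)} = \left(-10 + o\right) \left(o + 2 o^{2}\right)$ ($S{\left(o \right)} = \left(o + 2 o \left(o + \frac{0}{4 + o}\right)\right) \left(-10 + o\right) = \left(o + 2 o \left(o + 0\right)\right) \left(-10 + o\right) = \left(o + 2 o o\right) \left(-10 + o\right) = \left(o + 2 o^{2}\right) \left(-10 + o\right) = \left(-10 + o\right) \left(o + 2 o^{2}\right)$)
$-18 + \left(13 - 78\right) S{\left(B \right)} = -18 + \left(13 - 78\right) \left(- (-10 - -19 + 2 \left(-1\right)^{2})\right) = -18 - 65 \left(- (-10 + 19 + 2 \cdot 1)\right) = -18 - 65 \left(- (-10 + 19 + 2)\right) = -18 - 65 \left(\left(-1\right) 11\right) = -18 - -715 = -18 + 715 = 697$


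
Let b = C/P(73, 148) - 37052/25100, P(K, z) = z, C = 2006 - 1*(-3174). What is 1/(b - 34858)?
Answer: -6275/218523588 ≈ -2.8715e-5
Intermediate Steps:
C = 5180 (C = 2006 + 3174 = 5180)
b = 210362/6275 (b = 5180/148 - 37052/25100 = 5180*(1/148) - 37052*1/25100 = 35 - 9263/6275 = 210362/6275 ≈ 33.524)
1/(b - 34858) = 1/(210362/6275 - 34858) = 1/(-218523588/6275) = -6275/218523588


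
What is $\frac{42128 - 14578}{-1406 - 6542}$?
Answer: $- \frac{13775}{3974} \approx -3.4663$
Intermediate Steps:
$\frac{42128 - 14578}{-1406 - 6542} = \frac{27550}{-7948} = 27550 \left(- \frac{1}{7948}\right) = - \frac{13775}{3974}$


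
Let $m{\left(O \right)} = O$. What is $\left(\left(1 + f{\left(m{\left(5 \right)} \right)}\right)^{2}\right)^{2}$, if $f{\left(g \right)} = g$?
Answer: $1296$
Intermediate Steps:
$\left(\left(1 + f{\left(m{\left(5 \right)} \right)}\right)^{2}\right)^{2} = \left(\left(1 + 5\right)^{2}\right)^{2} = \left(6^{2}\right)^{2} = 36^{2} = 1296$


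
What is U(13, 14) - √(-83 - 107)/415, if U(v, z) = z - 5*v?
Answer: -51 - I*√190/415 ≈ -51.0 - 0.033215*I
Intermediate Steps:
U(13, 14) - √(-83 - 107)/415 = (14 - 5*13) - √(-83 - 107)/415 = (14 - 65) - √(-190)/415 = -51 - I*√190/415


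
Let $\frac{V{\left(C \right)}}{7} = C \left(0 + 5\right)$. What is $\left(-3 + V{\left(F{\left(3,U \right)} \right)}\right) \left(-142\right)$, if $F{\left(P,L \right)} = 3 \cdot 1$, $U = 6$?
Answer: $-14484$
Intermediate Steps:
$F{\left(P,L \right)} = 3$
$V{\left(C \right)} = 35 C$ ($V{\left(C \right)} = 7 C \left(0 + 5\right) = 7 C 5 = 7 \cdot 5 C = 35 C$)
$\left(-3 + V{\left(F{\left(3,U \right)} \right)}\right) \left(-142\right) = \left(-3 + 35 \cdot 3\right) \left(-142\right) = \left(-3 + 105\right) \left(-142\right) = 102 \left(-142\right) = -14484$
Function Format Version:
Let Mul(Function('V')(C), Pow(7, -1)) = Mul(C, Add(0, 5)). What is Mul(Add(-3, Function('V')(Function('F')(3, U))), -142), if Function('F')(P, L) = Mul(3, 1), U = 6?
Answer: -14484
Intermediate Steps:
Function('F')(P, L) = 3
Function('V')(C) = Mul(35, C) (Function('V')(C) = Mul(7, Mul(C, Add(0, 5))) = Mul(7, Mul(C, 5)) = Mul(7, Mul(5, C)) = Mul(35, C))
Mul(Add(-3, Function('V')(Function('F')(3, U))), -142) = Mul(Add(-3, Mul(35, 3)), -142) = Mul(Add(-3, 105), -142) = Mul(102, -142) = -14484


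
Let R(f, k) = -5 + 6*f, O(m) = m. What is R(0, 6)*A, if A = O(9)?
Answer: -45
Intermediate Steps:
A = 9
R(0, 6)*A = (-5 + 6*0)*9 = (-5 + 0)*9 = -5*9 = -45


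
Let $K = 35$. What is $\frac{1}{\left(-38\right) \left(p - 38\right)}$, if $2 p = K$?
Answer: $\frac{1}{779} \approx 0.0012837$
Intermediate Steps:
$p = \frac{35}{2}$ ($p = \frac{1}{2} \cdot 35 = \frac{35}{2} \approx 17.5$)
$\frac{1}{\left(-38\right) \left(p - 38\right)} = \frac{1}{\left(-38\right) \left(\frac{35}{2} - 38\right)} = \frac{1}{\left(-38\right) \left(- \frac{41}{2}\right)} = \frac{1}{779}$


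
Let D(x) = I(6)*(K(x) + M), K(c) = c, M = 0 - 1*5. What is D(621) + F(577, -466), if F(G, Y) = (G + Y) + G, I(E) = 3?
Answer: 2536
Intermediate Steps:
F(G, Y) = Y + 2*G
M = -5 (M = 0 - 5 = -5)
D(x) = -15 + 3*x (D(x) = 3*(x - 5) = 3*(-5 + x) = -15 + 3*x)
D(621) + F(577, -466) = (-15 + 3*621) + (-466 + 2*577) = (-15 + 1863) + (-466 + 1154) = 1848 + 688 = 2536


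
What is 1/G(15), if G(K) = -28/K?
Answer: -15/28 ≈ -0.53571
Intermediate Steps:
1/G(15) = 1/(-28/15) = -15/28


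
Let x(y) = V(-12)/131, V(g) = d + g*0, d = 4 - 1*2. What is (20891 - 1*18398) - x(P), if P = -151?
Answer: 326581/131 ≈ 2493.0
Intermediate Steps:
d = 2 (d = 4 - 2 = 2)
V(g) = 2 (V(g) = 2 + g*0 = 2 + 0 = 2)
x(y) = 2/131
(20891 - 1*18398) - x(P) = (20891 - 1*18398) - 1*2/131 = (20891 - 18398) - 2/131 = 2493 - 2/131 = 326581/131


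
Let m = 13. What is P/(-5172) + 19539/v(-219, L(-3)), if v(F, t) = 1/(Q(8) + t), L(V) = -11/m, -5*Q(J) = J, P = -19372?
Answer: -308973046/6465 ≈ -47792.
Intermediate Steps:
Q(J) = -J/5
L(V) = -11/13
v(F, t) = 1/(-8/5 + t) (v(F, t) = 1/(-1/5*8 + t) = 1/(-8/5 + t))
P/(-5172) + 19539/v(-219, L(-3)) = -19372/(-5172) + 19539/((5/(-8 + 5*(-11/13)))) = -19372*(-1/5172) + 19539/((5/(-8 - 55/13))) = 4843/1293 + 19539/((5/(-159/13))) = 4843/1293 + 19539/((5*(-13/159))) = 4843/1293 + 19539/(-65/159) = 4843/1293 + 19539*(-159/65) = 4843/1293 - 238977/5 = -308973046/6465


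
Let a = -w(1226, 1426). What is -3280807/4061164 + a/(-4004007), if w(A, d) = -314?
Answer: -13137649399145/16260929084148 ≈ -0.80793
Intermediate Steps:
a = 314 (a = -1*(-314) = 314)
-3280807/4061164 + a/(-4004007) = -3280807/4061164 + 314/(-4004007) = -3280807*1/4061164 + 314*(-1/4004007) = -3280807/4061164 - 314/4004007 = -13137649399145/16260929084148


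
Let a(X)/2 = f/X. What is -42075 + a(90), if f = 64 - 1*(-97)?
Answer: -1893214/45 ≈ -42071.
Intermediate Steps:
f = 161 (f = 64 + 97 = 161)
a(X) = 322/X (a(X) = 2*(161/X) = 322/X)
-42075 + a(90) = -42075 + 322/90 = -42075 + 322*(1/90) = -42075 + 161/45 = -1893214/45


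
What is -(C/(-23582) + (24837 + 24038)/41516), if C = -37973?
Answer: -104963743/37655012 ≈ -2.7875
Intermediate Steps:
-(C/(-23582) + (24837 + 24038)/41516) = -(-37973/(-23582) + (24837 + 24038)/41516) = -(-37973*(-1/23582) + 48875*(1/41516)) = -(2921/1814 + 48875/41516) = -1*104963743/37655012 = -104963743/37655012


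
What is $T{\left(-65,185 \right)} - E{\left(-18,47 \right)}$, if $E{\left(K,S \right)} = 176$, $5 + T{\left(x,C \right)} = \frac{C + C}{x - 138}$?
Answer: $- \frac{37113}{203} \approx -182.82$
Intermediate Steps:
$T{\left(x,C \right)} = -5 + \frac{2 C}{-138 + x}$ ($T{\left(x,C \right)} = -5 + \frac{C + C}{x - 138} = -5 + \frac{2 C}{-138 + x}$)
$T{\left(-65,185 \right)} - E{\left(-18,47 \right)} = \frac{690 - -325 + 2 \cdot 185}{-138 - 65} - 176 = \frac{690 + 325 + 370}{-203} - 176 = \left(- \frac{1}{203}\right) 1385 - 176 = - \frac{1385}{203} - 176 = - \frac{37113}{203}$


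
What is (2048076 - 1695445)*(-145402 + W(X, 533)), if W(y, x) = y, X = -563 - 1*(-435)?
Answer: -51318389430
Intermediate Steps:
X = -128 (X = -563 + 435 = -128)
(2048076 - 1695445)*(-145402 + W(X, 533)) = (2048076 - 1695445)*(-145402 - 128) = 352631*(-145530) = -51318389430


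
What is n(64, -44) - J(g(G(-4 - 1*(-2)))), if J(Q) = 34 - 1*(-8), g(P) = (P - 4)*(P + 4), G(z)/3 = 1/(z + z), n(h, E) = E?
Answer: -86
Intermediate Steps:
G(z) = 3/(2*z) (G(z) = 3/(z + z) = 3/((2*z)) = 3*(1/(2*z)) = 3/(2*z))
g(P) = (-4 + P)*(4 + P)
J(Q) = 42 (J(Q) = 34 + 8 = 42)
n(64, -44) - J(g(G(-4 - 1*(-2)))) = -44 - 1*42 = -44 - 42 = -86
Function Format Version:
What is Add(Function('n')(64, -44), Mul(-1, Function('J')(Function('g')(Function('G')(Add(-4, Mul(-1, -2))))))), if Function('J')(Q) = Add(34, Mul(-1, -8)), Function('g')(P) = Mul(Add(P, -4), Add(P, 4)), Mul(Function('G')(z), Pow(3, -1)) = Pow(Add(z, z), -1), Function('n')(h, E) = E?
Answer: -86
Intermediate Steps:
Function('G')(z) = Mul(Rational(3, 2), Pow(z, -1)) (Function('G')(z) = Mul(3, Pow(Add(z, z), -1)) = Mul(3, Pow(Mul(2, z), -1)) = Mul(3, Mul(Rational(1, 2), Pow(z, -1))) = Mul(Rational(3, 2), Pow(z, -1)))
Function('g')(P) = Mul(Add(-4, P), Add(4, P))
Function('J')(Q) = 42 (Function('J')(Q) = Add(34, 8) = 42)
Add(Function('n')(64, -44), Mul(-1, Function('J')(Function('g')(Function('G')(Add(-4, Mul(-1, -2))))))) = Add(-44, Mul(-1, 42)) = Add(-44, -42) = -86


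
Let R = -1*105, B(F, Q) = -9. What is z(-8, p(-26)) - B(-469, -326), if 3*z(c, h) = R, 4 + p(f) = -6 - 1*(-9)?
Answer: -26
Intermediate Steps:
p(f) = -1 (p(f) = -4 + (-6 - 1*(-9)) = -4 + (-6 + 9) = -4 + 3 = -1)
R = -105
z(c, h) = -35 (z(c, h) = (1/3)*(-105) = -35)
z(-8, p(-26)) - B(-469, -326) = -35 - 1*(-9) = -35 + 9 = -26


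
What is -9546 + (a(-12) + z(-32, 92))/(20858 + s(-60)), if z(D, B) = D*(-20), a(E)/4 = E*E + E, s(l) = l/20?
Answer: -199080662/20855 ≈ -9545.9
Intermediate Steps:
s(l) = l/20 (s(l) = l*(1/20) = l/20)
a(E) = 4*E + 4*E² (a(E) = 4*(E*E + E) = 4*(E² + E) = 4*(E + E²) = 4*E + 4*E²)
z(D, B) = -20*D
-9546 + (a(-12) + z(-32, 92))/(20858 + s(-60)) = -9546 + (4*(-12)*(1 - 12) - 20*(-32))/(20858 + (1/20)*(-60)) = -9546 + (4*(-12)*(-11) + 640)/(20858 - 3) = -9546 + (528 + 640)/20855 = -9546 + 1168*(1/20855) = -9546 + 1168/20855 = -199080662/20855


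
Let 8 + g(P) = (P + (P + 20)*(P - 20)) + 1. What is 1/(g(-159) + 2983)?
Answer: 1/27698 ≈ 3.6104e-5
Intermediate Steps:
g(P) = -7 + P + (-20 + P)*(20 + P) (g(P) = -8 + ((P + (P + 20)*(P - 20)) + 1) = -8 + ((P + (20 + P)*(-20 + P)) + 1) = -8 + ((P + (-20 + P)*(20 + P)) + 1) = -8 + (1 + P + (-20 + P)*(20 + P)) = -7 + P + (-20 + P)*(20 + P))
1/(g(-159) + 2983) = 1/((-407 - 159 + (-159)²) + 2983) = 1/((-407 - 159 + 25281) + 2983) = 1/(24715 + 2983) = 1/27698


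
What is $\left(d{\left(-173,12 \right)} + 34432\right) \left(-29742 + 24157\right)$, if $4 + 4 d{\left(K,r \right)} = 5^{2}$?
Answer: $- \frac{769328165}{4} \approx -1.9233 \cdot 10^{8}$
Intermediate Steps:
$d{\left(K,r \right)} = \frac{21}{4}$ ($d{\left(K,r \right)} = -1 + \frac{5^{2}}{4} = -1 + \frac{1}{4} \cdot 25 = -1 + \frac{25}{4} = \frac{21}{4}$)
$\left(d{\left(-173,12 \right)} + 34432\right) \left(-29742 + 24157\right) = \left(\frac{21}{4} + 34432\right) \left(-29742 + 24157\right) = \frac{137749}{4} \left(-5585\right) = - \frac{769328165}{4}$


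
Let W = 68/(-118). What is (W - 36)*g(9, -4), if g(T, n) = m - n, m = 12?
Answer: -34528/59 ≈ -585.22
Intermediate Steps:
W = -34/59 (W = 68*(-1/118) = -34/59 ≈ -0.57627)
g(T, n) = 12 - n
(W - 36)*g(9, -4) = (-34/59 - 36)*(12 - 1*(-4)) = -2158*(12 + 4)/59 = -2158/59*16 = -34528/59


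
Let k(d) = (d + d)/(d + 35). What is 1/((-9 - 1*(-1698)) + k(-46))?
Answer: 11/18671 ≈ 0.00058915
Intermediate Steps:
k(d) = 2*d/(35 + d) (k(d) = (2*d)/(35 + d) = 2*d/(35 + d))
1/((-9 - 1*(-1698)) + k(-46)) = 1/((-9 - 1*(-1698)) + 2*(-46)/(35 - 46)) = 1/((-9 + 1698) + 2*(-46)/(-11)) = 1/(1689 + 2*(-46)*(-1/11)) = 1/(1689 + 92/11) = 1/(18671/11) = 11/18671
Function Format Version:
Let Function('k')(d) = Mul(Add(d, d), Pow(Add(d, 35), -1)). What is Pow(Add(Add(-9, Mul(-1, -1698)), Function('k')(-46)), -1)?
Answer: Rational(11, 18671) ≈ 0.00058915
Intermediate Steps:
Function('k')(d) = Mul(2, d, Pow(Add(35, d), -1)) (Function('k')(d) = Mul(Mul(2, d), Pow(Add(35, d), -1)) = Mul(2, d, Pow(Add(35, d), -1)))
Pow(Add(Add(-9, Mul(-1, -1698)), Function('k')(-46)), -1) = Pow(Add(Add(-9, Mul(-1, -1698)), Mul(2, -46, Pow(Add(35, -46), -1))), -1) = Pow(Add(Add(-9, 1698), Mul(2, -46, Pow(-11, -1))), -1) = Pow(Add(1689, Mul(2, -46, Rational(-1, 11))), -1) = Pow(Add(1689, Rational(92, 11)), -1) = Pow(Rational(18671, 11), -1) = Rational(11, 18671)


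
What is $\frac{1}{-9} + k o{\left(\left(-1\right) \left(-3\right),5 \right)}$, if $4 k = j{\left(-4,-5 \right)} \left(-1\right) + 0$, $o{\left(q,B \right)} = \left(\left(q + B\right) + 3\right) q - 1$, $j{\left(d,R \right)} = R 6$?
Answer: $\frac{2159}{9} \approx 239.89$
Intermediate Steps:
$j{\left(d,R \right)} = 6 R$
$o{\left(q,B \right)} = -1 + q \left(3 + B + q\right)$ ($o{\left(q,B \right)} = \left(\left(B + q\right) + 3\right) q - 1 = \left(3 + B + q\right) q - 1 = q \left(3 + B + q\right) - 1 = -1 + q \left(3 + B + q\right)$)
$k = \frac{15}{2}$ ($k = \frac{6 \left(-5\right) \left(-1\right) + 0}{4} = \frac{\left(-30\right) \left(-1\right) + 0}{4} = \frac{30 + 0}{4} = \frac{1}{4} \cdot 30 = \frac{15}{2} \approx 7.5$)
$\frac{1}{-9} + k o{\left(\left(-1\right) \left(-3\right),5 \right)} = \frac{1}{-9} + \frac{15 \left(-1 + \left(\left(-1\right) \left(-3\right)\right)^{2} + 3 \left(\left(-1\right) \left(-3\right)\right) + 5 \left(\left(-1\right) \left(-3\right)\right)\right)}{2} = - \frac{1}{9} + \frac{15 \left(-1 + 3^{2} + 3 \cdot 3 + 5 \cdot 3\right)}{2} = - \frac{1}{9} + \frac{15 \left(-1 + 9 + 9 + 15\right)}{2} = - \frac{1}{9} + \frac{15}{2} \cdot 32 = - \frac{1}{9} + 240 = \frac{2159}{9}$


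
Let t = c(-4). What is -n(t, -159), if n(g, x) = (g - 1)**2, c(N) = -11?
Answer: -144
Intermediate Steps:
t = -11
n(g, x) = (-1 + g)**2
-n(t, -159) = -(-1 - 11)**2 = -1*(-12)**2 = -1*144 = -144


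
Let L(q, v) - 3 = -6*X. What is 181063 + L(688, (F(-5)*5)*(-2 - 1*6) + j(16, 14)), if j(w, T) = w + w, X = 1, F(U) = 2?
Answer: 181060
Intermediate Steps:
j(w, T) = 2*w
L(q, v) = -3 (L(q, v) = 3 - 6*1 = 3 - 6 = -3)
181063 + L(688, (F(-5)*5)*(-2 - 1*6) + j(16, 14)) = 181063 - 3 = 181060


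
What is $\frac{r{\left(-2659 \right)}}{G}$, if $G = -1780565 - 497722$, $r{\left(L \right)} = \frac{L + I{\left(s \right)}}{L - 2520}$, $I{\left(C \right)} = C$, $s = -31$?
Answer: $- \frac{2690}{11799248373} \approx -2.2798 \cdot 10^{-7}$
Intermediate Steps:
$r{\left(L \right)} = \frac{-31 + L}{-2520 + L}$ ($r{\left(L \right)} = \frac{L - 31}{L - 2520} = \frac{-31 + L}{-2520 + L}$)
$G = -2278287$ ($G = -1780565 - 497722 = -2278287$)
$\frac{r{\left(-2659 \right)}}{G} = \frac{\frac{1}{-2520 - 2659} \left(-31 - 2659\right)}{-2278287} = \frac{1}{-5179} \left(-2690\right) \left(- \frac{1}{2278287}\right) = \left(- \frac{1}{5179}\right) \left(-2690\right) \left(- \frac{1}{2278287}\right) = \frac{2690}{5179} \left(- \frac{1}{2278287}\right) = - \frac{2690}{11799248373}$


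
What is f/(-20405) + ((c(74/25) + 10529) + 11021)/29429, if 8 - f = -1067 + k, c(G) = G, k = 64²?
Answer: 49876713/56650825 ≈ 0.88042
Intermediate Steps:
k = 4096
f = -3021 (f = 8 - (-1067 + 4096) = 8 - 1*3029 = 8 - 3029 = -3021)
f/(-20405) + ((c(74/25) + 10529) + 11021)/29429 = -3021/(-20405) + ((74/25 + 10529) + 11021)/29429 = -3021*(-1/20405) + ((74*(1/25) + 10529) + 11021)*(1/29429) = 57/385 + ((74/25 + 10529) + 11021)*(1/29429) = 57/385 + (263299/25 + 11021)*(1/29429) = 57/385 + (538824/25)*(1/29429) = 57/385 + 538824/735725 = 49876713/56650825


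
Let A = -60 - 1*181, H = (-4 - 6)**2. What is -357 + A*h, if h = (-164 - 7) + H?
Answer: 16754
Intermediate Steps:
H = 100 (H = (-10)**2 = 100)
h = -71 (h = (-164 - 7) + 100 = -171 + 100 = -71)
A = -241 (A = -60 - 181 = -241)
-357 + A*h = -357 - 241*(-71) = -357 + 17111 = 16754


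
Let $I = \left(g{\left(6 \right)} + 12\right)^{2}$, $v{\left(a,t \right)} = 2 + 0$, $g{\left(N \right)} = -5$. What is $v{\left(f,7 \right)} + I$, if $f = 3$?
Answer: $51$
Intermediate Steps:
$v{\left(a,t \right)} = 2$
$I = 49$ ($I = \left(-5 + 12\right)^{2} = 7^{2} = 49$)
$v{\left(f,7 \right)} + I = 2 + 49 = 51$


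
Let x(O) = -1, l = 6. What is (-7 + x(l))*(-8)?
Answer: 64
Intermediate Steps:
(-7 + x(l))*(-8) = (-7 - 1)*(-8) = -8*(-8) = 64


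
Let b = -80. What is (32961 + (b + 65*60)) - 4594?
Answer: 32187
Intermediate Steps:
(32961 + (b + 65*60)) - 4594 = (32961 + (-80 + 65*60)) - 4594 = (32961 + (-80 + 3900)) - 4594 = (32961 + 3820) - 4594 = 36781 - 4594 = 32187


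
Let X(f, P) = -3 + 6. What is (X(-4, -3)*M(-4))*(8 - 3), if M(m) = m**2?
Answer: 240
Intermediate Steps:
X(f, P) = 3
(X(-4, -3)*M(-4))*(8 - 3) = (3*(-4)**2)*(8 - 3) = (3*16)*5 = 48*5 = 240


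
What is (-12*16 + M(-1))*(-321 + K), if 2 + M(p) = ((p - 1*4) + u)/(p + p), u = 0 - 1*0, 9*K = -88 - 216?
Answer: 1222919/18 ≈ 67940.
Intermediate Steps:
K = -304/9 (K = (-88 - 216)/9 = (1/9)*(-304) = -304/9 ≈ -33.778)
u = 0 (u = 0 + 0 = 0)
M(p) = -2 + (-4 + p)/(2*p) (M(p) = -2 + ((p - 1*4) + 0)/(p + p) = -2 + ((p - 4) + 0)/((2*p)) = -2 + ((-4 + p) + 0)*(1/(2*p)) = -2 + (-4 + p)*(1/(2*p)) = -2 + (-4 + p)/(2*p))
(-12*16 + M(-1))*(-321 + K) = (-12*16 + (-3/2 - 2/(-1)))*(-321 - 304/9) = (-192 + (-3/2 - 2*(-1)))*(-3193/9) = (-192 + (-3/2 + 2))*(-3193/9) = (-192 + 1/2)*(-3193/9) = -383/2*(-3193/9) = 1222919/18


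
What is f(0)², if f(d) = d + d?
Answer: 0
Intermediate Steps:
f(d) = 2*d
f(0)² = (2*0)² = 0² = 0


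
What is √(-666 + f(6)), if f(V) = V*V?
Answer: 3*I*√70 ≈ 25.1*I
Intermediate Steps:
f(V) = V²
√(-666 + f(6)) = √(-666 + 6²) = √(-666 + 36) = √(-630) = 3*I*√70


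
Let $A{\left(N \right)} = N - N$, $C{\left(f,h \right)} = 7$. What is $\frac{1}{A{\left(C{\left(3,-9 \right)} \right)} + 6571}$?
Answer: $\frac{1}{6571} \approx 0.00015218$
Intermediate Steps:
$A{\left(N \right)} = 0$
$\frac{1}{A{\left(C{\left(3,-9 \right)} \right)} + 6571} = \frac{1}{0 + 6571} = \frac{1}{6571}$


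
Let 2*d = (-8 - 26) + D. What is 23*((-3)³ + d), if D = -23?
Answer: -2553/2 ≈ -1276.5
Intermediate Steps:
d = -57/2 (d = ((-8 - 26) - 23)/2 = (-34 - 23)/2 = (½)*(-57) = -57/2 ≈ -28.500)
23*((-3)³ + d) = 23*((-3)³ - 57/2) = 23*(-27 - 57/2) = 23*(-111/2) = -2553/2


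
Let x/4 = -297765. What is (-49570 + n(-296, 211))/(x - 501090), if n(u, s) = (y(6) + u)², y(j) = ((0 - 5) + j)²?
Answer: -2497/112810 ≈ -0.022135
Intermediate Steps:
x = -1191060 (x = 4*(-297765) = -1191060)
y(j) = (-5 + j)²
n(u, s) = (1 + u)² (n(u, s) = ((-5 + 6)² + u)² = (1² + u)² = (1 + u)²)
(-49570 + n(-296, 211))/(x - 501090) = (-49570 + (1 - 296)²)/(-1191060 - 501090) = (-49570 + (-295)²)/(-1692150) = (-49570 + 87025)*(-1/1692150) = 37455*(-1/1692150) = -2497/112810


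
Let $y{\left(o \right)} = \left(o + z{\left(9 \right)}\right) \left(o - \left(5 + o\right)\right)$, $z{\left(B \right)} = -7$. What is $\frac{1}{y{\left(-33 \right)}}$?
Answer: $\frac{1}{200} \approx 0.005$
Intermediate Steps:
$y{\left(o \right)} = 35 - 5 o$ ($y{\left(o \right)} = \left(o - 7\right) \left(o - \left(5 + o\right)\right) = \left(-7 + o\right) \left(-5\right) = 35 - 5 o$)
$\frac{1}{y{\left(-33 \right)}} = \frac{1}{35 - -165} = \frac{1}{35 + 165} = \frac{1}{200}$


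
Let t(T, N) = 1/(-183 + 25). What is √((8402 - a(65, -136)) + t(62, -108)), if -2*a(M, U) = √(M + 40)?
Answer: √(209747370 + 12482*√105)/158 ≈ 91.690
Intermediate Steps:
t(T, N) = -1/158 (t(T, N) = 1/(-158) = -1/158)
a(M, U) = -√(40 + M)/2 (a(M, U) = -√(M + 40)/2 = -√(40 + M)/2)
√((8402 - a(65, -136)) + t(62, -108)) = √((8402 - (-1)*√(40 + 65)/2) - 1/158) = √((8402 - (-1)*√105/2) - 1/158) = √((8402 + √105/2) - 1/158) = √(1327515/158 + √105/2)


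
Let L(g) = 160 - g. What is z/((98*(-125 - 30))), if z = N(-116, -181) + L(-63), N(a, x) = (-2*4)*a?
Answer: -1151/15190 ≈ -0.075773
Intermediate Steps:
N(a, x) = -8*a
z = 1151 (z = -8*(-116) + (160 - 1*(-63)) = 928 + (160 + 63) = 928 + 223 = 1151)
z/((98*(-125 - 30))) = 1151/((98*(-125 - 30))) = 1151/((98*(-155))) = 1151/(-15190) = 1151*(-1/15190) = -1151/15190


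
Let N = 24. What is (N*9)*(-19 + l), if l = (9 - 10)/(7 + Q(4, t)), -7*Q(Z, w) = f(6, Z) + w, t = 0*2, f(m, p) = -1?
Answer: -103356/25 ≈ -4134.2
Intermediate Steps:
t = 0
Q(Z, w) = 1/7 - w/7 (Q(Z, w) = -(-1 + w)/7 = 1/7 - w/7)
l = -7/50 (l = (9 - 10)/(7 + (1/7 - 1/7*0)) = -1/(7 + (1/7 + 0)) = -1/(7 + 1/7) = -1/50/7 = -1*7/50 = -7/50 ≈ -0.14000)
(N*9)*(-19 + l) = (24*9)*(-19 - 7/50) = 216*(-957/50) = -103356/25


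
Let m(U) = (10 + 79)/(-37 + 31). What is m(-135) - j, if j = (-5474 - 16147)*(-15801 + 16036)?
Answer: 30485521/6 ≈ 5.0809e+6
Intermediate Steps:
m(U) = -89/6 (m(U) = 89/(-6) = 89*(-⅙) = -89/6)
j = -5080935 (j = -21621*235 = -5080935)
m(-135) - j = -89/6 - 1*(-5080935) = -89/6 + 5080935 = 30485521/6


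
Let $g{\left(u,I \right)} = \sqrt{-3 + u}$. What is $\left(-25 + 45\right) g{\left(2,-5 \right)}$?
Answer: $20 i \approx 20.0 i$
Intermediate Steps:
$\left(-25 + 45\right) g{\left(2,-5 \right)} = \left(-25 + 45\right) \sqrt{-3 + 2} = 20 \sqrt{-1} = 20 i$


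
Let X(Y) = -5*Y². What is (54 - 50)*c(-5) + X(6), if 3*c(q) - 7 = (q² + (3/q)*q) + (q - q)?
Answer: -400/3 ≈ -133.33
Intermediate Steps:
c(q) = 10/3 + q²/3 (c(q) = 7/3 + ((q² + (3/q)*q) + (q - q))/3 = 7/3 + ((q² + 3) + 0)/3 = 7/3 + ((3 + q²) + 0)/3 = 7/3 + (3 + q²)/3 = 7/3 + (1 + q²/3) = 10/3 + q²/3)
(54 - 50)*c(-5) + X(6) = (54 - 50)*(10/3 + (⅓)*(-5)²) - 5*6² = 4*(10/3 + (⅓)*25) - 5*36 = 4*(10/3 + 25/3) - 180 = 4*(35/3) - 180 = 140/3 - 180 = -400/3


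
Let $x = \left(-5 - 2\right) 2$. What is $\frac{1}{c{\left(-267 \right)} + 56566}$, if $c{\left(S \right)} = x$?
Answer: $\frac{1}{56552} \approx 1.7683 \cdot 10^{-5}$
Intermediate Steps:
$x = -14$ ($x = \left(-7\right) 2 = -14$)
$c{\left(S \right)} = -14$
$\frac{1}{c{\left(-267 \right)} + 56566} = \frac{1}{-14 + 56566} = \frac{1}{56552}$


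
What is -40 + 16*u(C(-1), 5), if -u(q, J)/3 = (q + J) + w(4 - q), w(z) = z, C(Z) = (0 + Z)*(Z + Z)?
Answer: -472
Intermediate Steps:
C(Z) = 2*Z² (C(Z) = Z*(2*Z) = 2*Z²)
u(q, J) = -12 - 3*J (u(q, J) = -3*((q + J) + (4 - q)) = -3*((J + q) + (4 - q)) = -3*(4 + J) = -12 - 3*J)
-40 + 16*u(C(-1), 5) = -40 + 16*(-12 - 3*5) = -40 + 16*(-12 - 15) = -40 + 16*(-27) = -40 - 432 = -472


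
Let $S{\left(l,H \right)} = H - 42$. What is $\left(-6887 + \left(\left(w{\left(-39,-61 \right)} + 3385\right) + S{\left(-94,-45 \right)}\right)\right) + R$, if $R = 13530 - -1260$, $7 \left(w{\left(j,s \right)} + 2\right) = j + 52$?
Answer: $\frac{78406}{7} \approx 11201.0$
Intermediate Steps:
$S{\left(l,H \right)} = -42 + H$
$w{\left(j,s \right)} = \frac{38}{7} + \frac{j}{7}$ ($w{\left(j,s \right)} = -2 + \frac{j + 52}{7} = -2 + \frac{52 + j}{7} = -2 + \left(\frac{52}{7} + \frac{j}{7}\right) = \frac{38}{7} + \frac{j}{7}$)
$R = 14790$ ($R = 13530 + 1260 = 14790$)
$\left(-6887 + \left(\left(w{\left(-39,-61 \right)} + 3385\right) + S{\left(-94,-45 \right)}\right)\right) + R = \left(-6887 + \left(\left(\left(\frac{38}{7} + \frac{1}{7} \left(-39\right)\right) + 3385\right) - 87\right)\right) + 14790 = \left(-6887 + \left(\left(\left(\frac{38}{7} - \frac{39}{7}\right) + 3385\right) - 87\right)\right) + 14790 = \left(-6887 + \left(\left(- \frac{1}{7} + 3385\right) - 87\right)\right) + 14790 = \left(-6887 + \left(\frac{23694}{7} - 87\right)\right) + 14790 = \left(-6887 + \frac{23085}{7}\right) + 14790 = - \frac{25124}{7} + 14790 = \frac{78406}{7}$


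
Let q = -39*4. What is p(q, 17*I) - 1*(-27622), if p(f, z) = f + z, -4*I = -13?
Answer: 110085/4 ≈ 27521.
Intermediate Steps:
I = 13/4 (I = -¼*(-13) = 13/4 ≈ 3.2500)
q = -156
p(q, 17*I) - 1*(-27622) = (-156 + 17*(13/4)) - 1*(-27622) = (-156 + 221/4) + 27622 = -403/4 + 27622 = 110085/4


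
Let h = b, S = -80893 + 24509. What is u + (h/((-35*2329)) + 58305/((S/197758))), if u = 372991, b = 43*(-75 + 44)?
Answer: 387214398338091/2298070880 ≈ 1.6850e+5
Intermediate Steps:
S = -56384
b = -1333 (b = 43*(-31) = -1333)
h = -1333
u + (h/((-35*2329)) + 58305/((S/197758))) = 372991 + (-1333/((-35*2329)) + 58305/((-56384/197758))) = 372991 + (-1333/(-81515) + 58305/((-56384*1/197758))) = 372991 + (-1333*(-1/81515) + 58305/(-28192/98879)) = 372991 + (1333/81515 + 58305*(-98879/28192)) = 372991 + (1333/81515 - 5765140095/28192) = 372991 - 469945357263989/2298070880 = 387214398338091/2298070880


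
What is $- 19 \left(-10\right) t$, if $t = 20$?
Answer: $3800$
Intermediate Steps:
$- 19 \left(-10\right) t = - 19 \left(-10\right) 20 = - \left(-190\right) 20 = \left(-1\right) \left(-3800\right) = 3800$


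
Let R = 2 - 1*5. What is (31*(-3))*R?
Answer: 279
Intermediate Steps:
R = -3 (R = 2 - 5 = -3)
(31*(-3))*R = (31*(-3))*(-3) = -93*(-3) = 279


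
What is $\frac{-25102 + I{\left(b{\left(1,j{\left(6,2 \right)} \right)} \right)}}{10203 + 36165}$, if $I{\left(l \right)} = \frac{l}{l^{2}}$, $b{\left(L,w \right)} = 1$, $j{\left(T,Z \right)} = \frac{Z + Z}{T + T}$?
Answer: $- \frac{2789}{5152} \approx -0.54134$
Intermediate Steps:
$j{\left(T,Z \right)} = \frac{Z}{T}$ ($j{\left(T,Z \right)} = \frac{2 Z}{2 T} = 2 Z \frac{1}{2 T} = \frac{Z}{T}$)
$I{\left(l \right)} = \frac{1}{l}$ ($I{\left(l \right)} = \frac{l}{l^{2}} = \frac{1}{l}$)
$\frac{-25102 + I{\left(b{\left(1,j{\left(6,2 \right)} \right)} \right)}}{10203 + 36165} = \frac{-25102 + 1^{-1}}{10203 + 36165} = \frac{-25102 + 1}{46368} = \left(-25101\right) \frac{1}{46368} = - \frac{2789}{5152}$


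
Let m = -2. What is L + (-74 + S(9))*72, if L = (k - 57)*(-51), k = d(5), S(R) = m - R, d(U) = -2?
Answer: -3111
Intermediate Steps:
S(R) = -2 - R
k = -2
L = 3009 (L = (-2 - 57)*(-51) = -59*(-51) = 3009)
L + (-74 + S(9))*72 = 3009 + (-74 + (-2 - 1*9))*72 = 3009 + (-74 + (-2 - 9))*72 = 3009 + (-74 - 11)*72 = 3009 - 85*72 = 3009 - 6120 = -3111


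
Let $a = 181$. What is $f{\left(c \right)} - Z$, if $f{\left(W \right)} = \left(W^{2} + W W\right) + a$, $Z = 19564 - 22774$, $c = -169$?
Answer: $60513$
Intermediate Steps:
$Z = -3210$ ($Z = 19564 - 22774 = -3210$)
$f{\left(W \right)} = 181 + 2 W^{2}$ ($f{\left(W \right)} = \left(W^{2} + W W\right) + 181 = \left(W^{2} + W^{2}\right) + 181 = 2 W^{2} + 181 = 181 + 2 W^{2}$)
$f{\left(c \right)} - Z = \left(181 + 2 \left(-169\right)^{2}\right) - -3210 = \left(181 + 2 \cdot 28561\right) + 3210 = \left(181 + 57122\right) + 3210 = 57303 + 3210 = 60513$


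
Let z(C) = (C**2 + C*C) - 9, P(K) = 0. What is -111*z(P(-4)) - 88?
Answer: 911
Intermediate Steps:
z(C) = -9 + 2*C**2 (z(C) = (C**2 + C**2) - 9 = 2*C**2 - 9 = -9 + 2*C**2)
-111*z(P(-4)) - 88 = -111*(-9 + 2*0**2) - 88 = -111*(-9 + 2*0) - 88 = -111*(-9 + 0) - 88 = -111*(-9) - 88 = 999 - 88 = 911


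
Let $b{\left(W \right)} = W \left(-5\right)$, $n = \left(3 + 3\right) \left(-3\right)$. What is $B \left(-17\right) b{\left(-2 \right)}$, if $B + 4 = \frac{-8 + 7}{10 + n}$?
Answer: $\frac{2635}{4} \approx 658.75$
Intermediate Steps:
$n = -18$ ($n = 6 \left(-3\right) = -18$)
$B = - \frac{31}{8}$ ($B = -4 + \frac{-8 + 7}{10 - 18} = -4 - \frac{1}{-8} = -4 - - \frac{1}{8} = -4 + \frac{1}{8} = - \frac{31}{8} \approx -3.875$)
$b{\left(W \right)} = - 5 W$
$B \left(-17\right) b{\left(-2 \right)} = \left(- \frac{31}{8}\right) \left(-17\right) \left(\left(-5\right) \left(-2\right)\right) = \frac{527}{8} \cdot 10 = \frac{2635}{4}$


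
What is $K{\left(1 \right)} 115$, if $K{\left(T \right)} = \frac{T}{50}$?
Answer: $\frac{23}{10} \approx 2.3$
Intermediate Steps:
$K{\left(T \right)} = \frac{T}{50}$ ($K{\left(T \right)} = T \frac{1}{50} = \frac{T}{50}$)
$K{\left(1 \right)} 115 = \frac{1}{50} \cdot 1 \cdot 115 = \frac{1}{50} \cdot 115 = \frac{23}{10}$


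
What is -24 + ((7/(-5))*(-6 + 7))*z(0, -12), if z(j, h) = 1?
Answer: -127/5 ≈ -25.400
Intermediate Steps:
-24 + ((7/(-5))*(-6 + 7))*z(0, -12) = -24 + ((7/(-5))*(-6 + 7))*1 = -24 + ((7*(-⅕))*1)*1 = -24 - 7/5*1*1 = -24 - 7/5*1 = -24 - 7/5 = -127/5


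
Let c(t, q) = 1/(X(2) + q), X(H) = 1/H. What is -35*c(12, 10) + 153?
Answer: 449/3 ≈ 149.67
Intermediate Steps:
X(H) = 1/H
c(t, q) = 1/(½ + q) (c(t, q) = 1/(1/2 + q) = 1/(½ + q))
-35*c(12, 10) + 153 = -70/(1 + 2*10) + 153 = -70/(1 + 20) + 153 = -70/21 + 153 = -35*2/21 + 153 = -10/3 + 153 = 449/3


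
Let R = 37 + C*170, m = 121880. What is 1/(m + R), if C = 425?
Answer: 1/194167 ≈ 5.1502e-6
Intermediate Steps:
R = 72287 (R = 37 + 425*170 = 37 + 72250 = 72287)
1/(m + R) = 1/(121880 + 72287) = 1/194167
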